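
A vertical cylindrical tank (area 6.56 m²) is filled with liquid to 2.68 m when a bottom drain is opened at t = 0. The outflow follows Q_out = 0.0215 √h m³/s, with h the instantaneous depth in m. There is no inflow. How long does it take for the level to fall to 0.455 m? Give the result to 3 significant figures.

Unsteady balance on liquid volume: A dh/dt = −0.0215 √h.
This is separable: 2 d(√h)/dt = −0.0215/A, so √h = √h₀ − (0.0215/(2A)) t.
t = 2A(√h₀ − √h)/0.0215 = 2·6.56·(√2.68 − √0.455)/0.0215
  = 13.120 × (1.6371 − 0.67454) / 0.0215 = 587.37 s.

587 s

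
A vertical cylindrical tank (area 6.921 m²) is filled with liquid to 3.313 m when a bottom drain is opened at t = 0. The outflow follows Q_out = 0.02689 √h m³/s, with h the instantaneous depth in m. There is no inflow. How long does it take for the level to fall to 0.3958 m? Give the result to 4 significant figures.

Accumulation of liquid (constant cross-section A): A dh/dt = −0.02689 √h.
Separate and integrate: 2(√h − √h₀) = −(0.02689/A) t.
t = 2A(√h₀ − √h)/0.02689 = 2·6.921·(√3.313 − √0.3958)/0.02689
  = 13.8420 × (1.82016 − 0.629126) / 0.02689 = 613.104 s.

613.1 s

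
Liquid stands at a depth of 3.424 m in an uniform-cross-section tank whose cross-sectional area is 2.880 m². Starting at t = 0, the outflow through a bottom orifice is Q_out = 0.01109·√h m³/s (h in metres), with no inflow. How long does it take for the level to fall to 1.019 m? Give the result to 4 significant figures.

Volume balance on the tank: A dh/dt = −0.01109 √h.
Separate and integrate: 2(√h − √h₀) = −(0.01109/A) t.
t = 2A(√h₀ − √h)/0.01109 = 2·2.880·(√3.424 − √1.019)/0.01109
  = 5.76000 × (1.85041 − 1.00946) / 0.01109 = 436.778 s.

436.8 s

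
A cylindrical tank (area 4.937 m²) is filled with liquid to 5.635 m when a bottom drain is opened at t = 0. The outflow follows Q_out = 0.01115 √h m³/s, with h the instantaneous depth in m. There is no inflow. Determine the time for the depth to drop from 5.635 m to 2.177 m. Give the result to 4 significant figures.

Volume balance on the tank: A dh/dt = −0.01115 √h.
Separate and integrate: 2(√h − √h₀) = −(0.01115/A) t.
t = 2A(√h₀ − √h)/0.01115 = 2·4.937·(√5.635 − √2.177)/0.01115
  = 9.87400 × (2.37382 − 1.47547) / 0.01115 = 795.543 s.

795.5 s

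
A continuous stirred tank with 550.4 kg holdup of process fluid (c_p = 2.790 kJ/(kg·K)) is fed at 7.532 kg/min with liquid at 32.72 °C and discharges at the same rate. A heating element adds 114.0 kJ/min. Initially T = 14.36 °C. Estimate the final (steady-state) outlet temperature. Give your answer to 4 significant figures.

Unsteady energy balance on the tank contents: M c_p dT/dt = ṁ c_p (T_in − T) + 114.0.
At steady state dT/dt = 0 ⇒ T_ss = T_in + Q̇/(ṁ c_p) = 32.72 + 114.0/(7.532·2.790) = 38.1449 °C.

38.14 °C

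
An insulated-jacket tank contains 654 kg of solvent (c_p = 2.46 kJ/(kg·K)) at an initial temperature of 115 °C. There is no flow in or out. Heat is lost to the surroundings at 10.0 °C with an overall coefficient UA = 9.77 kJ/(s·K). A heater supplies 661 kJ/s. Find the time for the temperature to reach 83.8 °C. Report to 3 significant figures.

297 s

Lumped-capacitance energy balance: M c_p dT/dt = UA(T_amb − T) + Q̇.
τ = M c_p/UA = 164.67 s; T_ss = T_amb + Q̇/UA = 10.0 + 661/9.77 = 77.656 °C.
T(t) = T_ss + (T₀ − T_ss)e^(−t/τ); set T = 83.8:
t = −τ ln[(T − T_ss)/(T₀ − T_ss)] = −164.67 · ln(0.16452) = 297.18 s.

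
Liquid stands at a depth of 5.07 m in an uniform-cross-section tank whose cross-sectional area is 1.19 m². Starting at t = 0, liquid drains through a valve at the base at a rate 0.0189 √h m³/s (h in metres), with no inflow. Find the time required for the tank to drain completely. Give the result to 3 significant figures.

284 s

A dh/dt = −Q_out = −0.0189 √h.
This is separable: 2 d(√h)/dt = −0.0189/A, so √h = √h₀ − (0.0189/(2A)) t.
Set h = 0: 2√h₀ = (0.0189/A) t_empty ⇒ t_empty = 2A√h₀/0.0189.
t_empty = 2·1.19·√5.07/0.0189 = 2.3800·2.2517/0.0189 = 283.54 s.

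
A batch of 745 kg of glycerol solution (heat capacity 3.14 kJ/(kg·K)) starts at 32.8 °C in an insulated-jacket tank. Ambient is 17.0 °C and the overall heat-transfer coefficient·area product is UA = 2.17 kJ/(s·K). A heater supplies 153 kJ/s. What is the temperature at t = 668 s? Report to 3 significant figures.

58.1 °C

Energy balance: M c_p dT/dt = −UA(T − T_amb) + Q̇.
dT/dt = (T_ss − T)/τ with T_ss = T_amb + Q̇/UA = 17.0 + 153/2.17 = 87.507 °C, τ = M c_p/UA = 745·3.14/2.17 = 1078.0 s.
T approaches T_ss exponentially: T(t) = T_ss + (T₀ − T_ss) e^(−t/τ).
T(668) = 87.507 + (-54.707)·0.53813 = 58.067 °C.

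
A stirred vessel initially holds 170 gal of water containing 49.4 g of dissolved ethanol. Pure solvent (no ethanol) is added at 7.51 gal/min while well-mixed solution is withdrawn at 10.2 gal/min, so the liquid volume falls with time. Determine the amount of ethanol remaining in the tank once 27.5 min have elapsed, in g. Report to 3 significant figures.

Total volume: dV/dt = Q_in − Q_out = -2.6900 gal/min, so V(t) = 170 − 2.6900 t and V(27.5) = 96.025 gal.
Species balance (pure solvent in): dm/dt = −Q_out · m/V(t).
dm/m = −Q_out dt/(V₀ − 2.6900 t); integrating gives ln(m/m₀) = −(Q_out/(Q_in−Q_out)) ln(V/V₀).
m = m₀ (V₀/V)^(Q_out/(Q_in−Q_out)) = 49.4 × (170/96.025)^(-3.7918) = 5.6638 g.

5.66 g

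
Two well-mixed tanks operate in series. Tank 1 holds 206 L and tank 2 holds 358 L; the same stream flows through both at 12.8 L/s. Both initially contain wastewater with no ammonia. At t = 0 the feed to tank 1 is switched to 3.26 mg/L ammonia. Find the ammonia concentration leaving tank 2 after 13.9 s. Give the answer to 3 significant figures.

0.452 mg/L

Time constants: τᵢ = Vᵢ/Q for each well-mixed tank.
τ₁ = 206/12.8 = 16.094 s; τ₂ = 358/12.8 = 27.969 s.
Solving the cascade with C₁(0)=C₂(0)=0 gives C₂(t) = C_in[1 − (τ₁ e^(−t/τ₁) − τ₂ e^(−t/τ₂))/(τ₁ − τ₂)].
At t = 13.9: e^(−t/τ₁) = 0.42160, e^(−t/τ₂) = 0.60836.
C₂ = 3.26·[1 − (16.094·0.42160 − 27.969·0.60836)/(-11.875)] = 3.26·0.13853 = 0.45160 mg/L.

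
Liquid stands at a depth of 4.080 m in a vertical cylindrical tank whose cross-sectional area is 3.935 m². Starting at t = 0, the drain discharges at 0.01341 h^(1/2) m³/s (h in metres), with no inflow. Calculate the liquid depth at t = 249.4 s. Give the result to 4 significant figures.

2.544 m

Unsteady balance on liquid volume: A dh/dt = −0.01341 √h.
Separate and integrate: 2(√h − √h₀) = −(0.01341/A) t.
√h = √4.080 − 0.01341·249.4/(2·3.935) = 2.01990 − 0.424962 = 1.59494.
h = 1.59494² = 2.54383 m.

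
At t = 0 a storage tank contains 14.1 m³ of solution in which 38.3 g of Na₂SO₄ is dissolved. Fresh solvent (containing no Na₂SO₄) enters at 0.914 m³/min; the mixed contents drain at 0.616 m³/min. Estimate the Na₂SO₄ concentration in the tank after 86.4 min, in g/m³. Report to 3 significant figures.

0.112 g/m³

Let m(t) be the amount of Na₂SO₄. Volume: V(t) = V₀ + (Q_in − Q_out) t = 14.1 + 0.29800 t; V(86.4) = 39.847 m³.
No Na₂SO₄ enters, so dm/dt = −Q_out · (m/V).
Separate: dm/m = −Q_out dt/V(t) ⇒ ln(m/m₀) = −(Q_out/(Q_in−Q_out)) ln(V/V₀).
m = m₀ (V₀/V)^(Q_out/(Q_in−Q_out)) = 38.3 × (14.1/39.847)^(2.0671) = 4.4726 g.
C = m/V = 4.4726/39.847 = 0.11224 g/m³.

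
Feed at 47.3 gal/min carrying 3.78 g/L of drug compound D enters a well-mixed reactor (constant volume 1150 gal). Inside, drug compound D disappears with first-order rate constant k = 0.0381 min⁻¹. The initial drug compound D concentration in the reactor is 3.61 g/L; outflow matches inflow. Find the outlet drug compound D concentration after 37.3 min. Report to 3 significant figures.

2.05 g/L

V dC/dt = Q(C_in − C) − k V C.
This is linear with rate a = Q/V + k = 0.079230 min⁻¹.
C_ss = Q C_in/(Q + kV) = 1.9623 g/L; C(t) = C_ss + (C₀ − C_ss) e^(−a t).
C(37.3) = 1.9623 + (1.6477)·e^(−0.079230·37.3) = 1.9623 + (1.6477)·0.052063 = 2.0481 g/L.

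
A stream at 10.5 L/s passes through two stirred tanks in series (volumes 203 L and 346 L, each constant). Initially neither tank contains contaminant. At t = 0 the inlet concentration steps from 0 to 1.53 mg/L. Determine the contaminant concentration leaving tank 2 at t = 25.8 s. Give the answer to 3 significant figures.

Each tank obeys Vᵢ dCᵢ/dt = Q(Cᵢ₋₁ − Cᵢ), so τᵢ = Vᵢ/Q.
τ₁ = 203/10.5 = 19.333 s; τ₂ = 346/10.5 = 32.952 s.
Tank 1: C₁ = C_in(1 − e^(−t/τ₁)). Tank 2 (τ₁ ≠ τ₂): C₂ = C_in[1 − (τ₁ e^(−t/τ₁) − τ₂ e^(−t/τ₂))/(τ₁ − τ₂)].
At t = 25.8: e^(−t/τ₁) = 0.26329, e^(−t/τ₂) = 0.45706.
C₂ = 1.53·[1 − (19.333·0.26329 − 32.952·0.45706)/(-13.619)] = 1.53·0.26788 = 0.40986 mg/L.

0.410 mg/L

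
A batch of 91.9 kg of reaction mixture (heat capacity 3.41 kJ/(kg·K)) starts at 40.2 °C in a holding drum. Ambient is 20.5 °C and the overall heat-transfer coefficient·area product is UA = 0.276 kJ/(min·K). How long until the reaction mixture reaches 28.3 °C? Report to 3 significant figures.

1050 min

Lumped-capacitance energy balance: M c_p dT/dt = UA(T_amb − T).
τ = M c_p/UA = 1135.4 min; T_ss = T_amb = 20.500 °C.
T(t) = T_ss + (T₀ − T_ss)e^(−t/τ); set T = 28.3:
t = −τ ln[(T − T_ss)/(T₀ − T_ss)] = −1135.4 · ln(0.39594) = 1052.0 min.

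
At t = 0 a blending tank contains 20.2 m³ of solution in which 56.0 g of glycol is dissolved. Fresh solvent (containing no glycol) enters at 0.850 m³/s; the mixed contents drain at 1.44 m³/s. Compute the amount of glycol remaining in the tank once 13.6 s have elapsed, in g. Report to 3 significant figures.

16.3 g

Let m(t) be the amount of glycol. Volume: V(t) = V₀ + (Q_in − Q_out) t = 20.2 − 0.59000 t; V(13.6) = 12.176 m³.
No glycol enters, so dm/dt = −Q_out · (m/V).
dm/m = −Q_out dt/(V₀ − 0.59000 t); integrating gives ln(m/m₀) = −(Q_out/(Q_in−Q_out)) ln(V/V₀).
m = m₀ (V₀/V)^(Q_out/(Q_in−Q_out)) = 56.0 × (20.2/12.176)^(-2.4407) = 16.278 g.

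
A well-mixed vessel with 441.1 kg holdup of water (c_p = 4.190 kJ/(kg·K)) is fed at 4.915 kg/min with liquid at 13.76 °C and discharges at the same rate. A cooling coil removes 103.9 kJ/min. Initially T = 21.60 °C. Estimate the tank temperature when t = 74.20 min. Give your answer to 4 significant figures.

14.35 °C

M c_p dT/dt = ṁ c_p (T_in − T) − Q̇.
Rearrange: dT/dt = (T_ss − T)/τ with τ = M/ṁ = 89.7457 min and T_ss = T_in − Q̇/(ṁ c_p) = 8.71480 °C.
Solution: T(t) = T_ss + (T₀ − T_ss) e^(−t/τ).
T(74.20) = 8.71480 + (12.8852)·e^(−74.20/89.7457) = 8.71480 + (12.8852)·0.437455 = 14.3515 °C.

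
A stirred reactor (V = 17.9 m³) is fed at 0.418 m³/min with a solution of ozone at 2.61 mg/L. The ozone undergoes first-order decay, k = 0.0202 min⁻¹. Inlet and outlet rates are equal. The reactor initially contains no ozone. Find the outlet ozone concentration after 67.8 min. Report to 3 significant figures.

Accumulation = in − out − consumed: V dC/dt = Q C_in − Q C − k V C.
This is linear with rate a = Q/V + k = 0.043552 min⁻¹.
C_ss = Q C_in/(Q + kV) = 1.3994 mg/L; C(t) = C_ss + (C₀ − C_ss) e^(−a t).
C(67.8) = 1.3994 + (-1.3994)·e^(−0.043552·67.8) = 1.3994 + (-1.3994)·0.052192 = 1.3264 mg/L.

1.33 mg/L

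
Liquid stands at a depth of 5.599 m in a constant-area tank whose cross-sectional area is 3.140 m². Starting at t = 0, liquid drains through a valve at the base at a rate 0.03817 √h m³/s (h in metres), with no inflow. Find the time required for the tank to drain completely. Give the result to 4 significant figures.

A dh/dt = −Q_out = −0.03817 √h.
This is separable: 2 d(√h)/dt = −0.03817/A, so √h = √h₀ − (0.03817/(2A)) t.
Set h = 0: 2√h₀ = (0.03817/A) t_empty ⇒ t_empty = 2A√h₀/0.03817.
t_empty = 2·3.140·√5.599/0.03817 = 6.28000·2.36622/0.03817 = 389.307 s.

389.3 s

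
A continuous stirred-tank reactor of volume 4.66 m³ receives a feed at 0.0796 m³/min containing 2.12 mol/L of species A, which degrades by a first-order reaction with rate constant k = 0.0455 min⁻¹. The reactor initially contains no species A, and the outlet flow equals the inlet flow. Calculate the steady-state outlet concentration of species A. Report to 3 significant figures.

0.579 mol/L

Species balance: V dC/dt = Q C_in − Q C − k V C.
Steady state (dC/dt = 0): C_ss = Q C_in/(Q + kV) = C_in/(1 + kV/Q).
C_ss = 0.0796·2.12/(0.0796 + 0.0455·4.66) = 0.16875/0.29163 = 0.57865 mol/L.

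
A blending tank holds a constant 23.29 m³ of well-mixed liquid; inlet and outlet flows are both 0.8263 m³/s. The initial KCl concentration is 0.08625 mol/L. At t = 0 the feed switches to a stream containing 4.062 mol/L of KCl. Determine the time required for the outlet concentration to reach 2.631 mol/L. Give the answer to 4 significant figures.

Unsteady species balance (constant V, well mixed): V dC/dt = Q(C_in − C), so τ = V/Q = 28.1859 s.
C(t) = C_in + (C₀ − C_in) e^(−t/τ). Set C = 2.631 and solve for t:
e^(−t/τ) = (C − C_in)/(C₀ − C_in) = (2.631 − 4.062)/(0.08625 − 4.062) = 0.359932
t = −τ ln(…) = 28.1859 × 1.02184 = 28.8015 s.

28.80 s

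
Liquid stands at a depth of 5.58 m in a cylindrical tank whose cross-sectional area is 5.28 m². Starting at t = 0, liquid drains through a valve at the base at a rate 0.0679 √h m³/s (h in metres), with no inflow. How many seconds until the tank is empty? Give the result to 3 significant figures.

Unsteady balance on liquid volume: A dh/dt = −0.0679 √h.
∫ h^(−1/2) dh = −(0.0679/A) ∫ dt, giving 2√h = 2√h₀ − (0.0679/A) t.
Set h = 0: 2√h₀ = (0.0679/A) t_empty ⇒ t_empty = 2A√h₀/0.0679.
t_empty = 2·5.28·√5.58/0.0679 = 10.560·2.3622/0.0679 = 367.38 s.

367 s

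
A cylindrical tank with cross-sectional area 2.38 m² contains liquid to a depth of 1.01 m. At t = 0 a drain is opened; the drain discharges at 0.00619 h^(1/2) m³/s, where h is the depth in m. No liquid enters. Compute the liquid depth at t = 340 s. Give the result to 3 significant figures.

With no inflow, A dh/dt = −0.00619 √h.
∫ h^(−1/2) dh = −(0.00619/A) ∫ dt, giving 2√h = 2√h₀ − (0.00619/A) t.
√h = √1.01 − 0.00619·340/(2·2.38) = 1.0050 − 0.44214 = 0.56284.
h = 0.56284² = 0.31679 m.

0.317 m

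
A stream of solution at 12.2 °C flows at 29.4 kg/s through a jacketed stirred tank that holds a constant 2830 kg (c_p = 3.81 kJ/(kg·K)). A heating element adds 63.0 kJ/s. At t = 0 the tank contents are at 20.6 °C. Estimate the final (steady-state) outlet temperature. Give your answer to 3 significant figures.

M c_p dT/dt = ṁ c_p (T_in − T) + Q̇.
At steady state dT/dt = 0 ⇒ T_ss = T_in + Q̇/(ṁ c_p) = 12.2 + 63.0/(29.4·3.81) = 12.762 °C.

12.8 °C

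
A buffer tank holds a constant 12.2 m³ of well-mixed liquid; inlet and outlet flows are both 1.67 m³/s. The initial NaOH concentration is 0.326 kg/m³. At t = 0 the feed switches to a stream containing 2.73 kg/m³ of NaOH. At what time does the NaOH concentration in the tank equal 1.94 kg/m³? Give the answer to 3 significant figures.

Transient balance on the dissolved component: V dC/dt = Q(C_in − C), so τ = V/Q = 7.3054 s.
C(t) = C_in + (C₀ − C_in) e^(−t/τ). Set C = 1.94 and solve for t:
e^(−t/τ) = (C − C_in)/(C₀ − C_in) = (1.94 − 2.73)/(0.326 − 2.73) = 0.32862
t = −τ ln(…) = 7.3054 × 1.1129 = 8.1298 s.

8.13 s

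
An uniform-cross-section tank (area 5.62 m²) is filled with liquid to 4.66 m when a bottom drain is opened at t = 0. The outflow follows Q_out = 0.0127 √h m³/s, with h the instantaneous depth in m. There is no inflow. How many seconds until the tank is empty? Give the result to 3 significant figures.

With no inflow, A dh/dt = −0.0127 √h.
∫ h^(−1/2) dh = −(0.0127/A) ∫ dt, giving 2√h = 2√h₀ − (0.0127/A) t.
Tank is empty when √h = 0: t_empty = 2A√h₀/0.0127.
t_empty = 2·5.62·√4.66/0.0127 = 11.240·2.1587/0.0127 = 1910.5 s.

1910 s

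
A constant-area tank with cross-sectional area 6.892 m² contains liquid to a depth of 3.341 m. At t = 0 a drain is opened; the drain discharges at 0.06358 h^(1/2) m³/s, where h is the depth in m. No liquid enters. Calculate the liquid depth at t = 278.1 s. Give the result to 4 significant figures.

A dh/dt = −Q_out = −0.06358 √h.
Separate and integrate: 2(√h − √h₀) = −(0.06358/A) t.
√h = √3.341 − 0.06358·278.1/(2·6.892) = 1.82784 − 1.28276 = 0.545078.
h = 0.545078² = 0.297110 m.

0.2971 m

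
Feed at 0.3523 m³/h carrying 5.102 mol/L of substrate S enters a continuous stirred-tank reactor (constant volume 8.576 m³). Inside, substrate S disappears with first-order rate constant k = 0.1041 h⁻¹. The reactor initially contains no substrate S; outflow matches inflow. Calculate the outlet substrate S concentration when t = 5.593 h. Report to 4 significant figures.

Accumulation = in − out − consumed: V dC/dt = Q C_in − Q C − k V C.
This is linear with rate a = Q/V + k = 0.145180 h⁻¹.
C_ss = Q C_in/(Q + kV) = 1.44365 mol/L; C(t) = C_ss + (C₀ − C_ss) e^(−a t).
C(5.593) = 1.44365 + (-1.44365)·e^(−0.145180·5.593) = 1.44365 + (-1.44365)·0.443974 = 0.802708 mol/L.

0.8027 mol/L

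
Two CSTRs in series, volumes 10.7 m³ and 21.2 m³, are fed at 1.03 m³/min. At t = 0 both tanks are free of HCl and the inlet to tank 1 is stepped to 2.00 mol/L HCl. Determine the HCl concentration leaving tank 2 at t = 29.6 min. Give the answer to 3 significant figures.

Time constants: τᵢ = Vᵢ/Q for each well-mixed tank.
τ₁ = 10.7/1.03 = 10.388 min; τ₂ = 21.2/1.03 = 20.583 min.
Solving the cascade with C₁(0)=C₂(0)=0 gives C₂(t) = C_in[1 − (τ₁ e^(−t/τ₁) − τ₂ e^(−t/τ₂))/(τ₁ − τ₂)].
At t = 29.6: e^(−t/τ₁) = 0.057882, e^(−t/τ₂) = 0.23738.
C₂ = 2.00·[1 − (10.388·0.057882 − 20.583·0.23738)/(-10.194)] = 2.00·0.57971 = 1.1594 mol/L.

1.16 mol/L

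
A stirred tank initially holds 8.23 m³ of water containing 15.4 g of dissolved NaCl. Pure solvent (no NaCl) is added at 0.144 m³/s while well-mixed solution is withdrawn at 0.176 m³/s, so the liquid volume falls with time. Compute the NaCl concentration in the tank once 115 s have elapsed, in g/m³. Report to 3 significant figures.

0.130 g/m³

Total volume: dV/dt = Q_in − Q_out = -0.032000 m³/s, so V(t) = 8.23 − 0.032000 t and V(115) = 4.5500 m³.
Species balance (pure solvent in): dm/dt = −Q_out · m/V(t).
dm/m = −Q_out dt/(V₀ − 0.032000 t); integrating gives ln(m/m₀) = −(Q_out/(Q_in−Q_out)) ln(V/V₀).
m = m₀ (V₀/V)^(Q_out/(Q_in−Q_out)) = 15.4 × (8.23/4.5500)^(-5.5000) = 0.59140 g.
C = m/V = 0.59140/4.5500 = 0.12998 g/m³.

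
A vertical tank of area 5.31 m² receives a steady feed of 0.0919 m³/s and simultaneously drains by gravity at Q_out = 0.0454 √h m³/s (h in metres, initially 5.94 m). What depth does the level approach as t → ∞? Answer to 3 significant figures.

4.10 m

Level balance: A dh/dt = 0.0919 − 0.0454 √h. Setting dh/dt = 0:
Q_in = 0.0454 √h_ss ⇒ √h_ss = 0.0919/0.0454 = 2.0242.
h_ss = 2.0242² = 4.0975 m. (Since h₀ = 5.94 m > h_ss, the level will fall toward this value.)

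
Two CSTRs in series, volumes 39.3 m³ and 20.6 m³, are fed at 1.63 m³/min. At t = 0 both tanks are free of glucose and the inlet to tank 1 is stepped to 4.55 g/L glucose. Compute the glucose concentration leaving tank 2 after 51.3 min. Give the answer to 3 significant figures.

3.50 g/L

Time constants: τᵢ = Vᵢ/Q for each well-mixed tank.
τ₁ = 39.3/1.63 = 24.110 min; τ₂ = 20.6/1.63 = 12.638 min.
Tank 1: C₁ = C_in(1 − e^(−t/τ₁)). Tank 2 (τ₁ ≠ τ₂): C₂ = C_in[1 − (τ₁ e^(−t/τ₁) − τ₂ e^(−t/τ₂))/(τ₁ − τ₂)].
At t = 51.3: e^(−t/τ₁) = 0.11911, e^(−t/τ₂) = 0.017263.
C₂ = 4.55·[1 − (24.110·0.11911 − 12.638·0.017263)/(11.472)] = 4.55·0.76870 = 3.4976 g/L.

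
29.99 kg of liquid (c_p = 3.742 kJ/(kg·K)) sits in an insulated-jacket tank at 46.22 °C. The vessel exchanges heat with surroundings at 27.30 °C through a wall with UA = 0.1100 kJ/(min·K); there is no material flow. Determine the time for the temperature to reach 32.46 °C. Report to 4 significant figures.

1326 min

Heat balance on the well-mixed liquid: M c_p dT/dt = −UA(T − T_amb).
τ = M c_p/UA = 1020.21 min; T_ss = T_amb = 27.3000 °C.
T(t) = T_ss + (T₀ − T_ss)e^(−t/τ); set T = 32.46:
t = −τ ln[(T − T_ss)/(T₀ − T_ss)] = −1020.21 · ln(0.272727) = 1325.54 min.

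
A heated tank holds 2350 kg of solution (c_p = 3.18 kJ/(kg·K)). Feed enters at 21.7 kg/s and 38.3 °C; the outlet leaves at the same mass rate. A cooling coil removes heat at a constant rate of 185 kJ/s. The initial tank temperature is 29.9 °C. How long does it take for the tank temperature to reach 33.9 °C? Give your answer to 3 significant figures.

130 s

M c_p dT/dt = ṁ c_p (T_in − T) − Q̇.
τ = M/ṁ = 108.29 s; T_ss = T_in − Q̇/(ṁ c_p) = 35.619 °C.
T(t) = T_ss + (T₀ − T_ss) e^(−t/τ). Set T = 33.9:
e^(−t/τ) = (33.9 − 35.619)/(29.9 − 35.619) = 0.30059
t = −108.29 · ln(0.30059) = 130.17 s.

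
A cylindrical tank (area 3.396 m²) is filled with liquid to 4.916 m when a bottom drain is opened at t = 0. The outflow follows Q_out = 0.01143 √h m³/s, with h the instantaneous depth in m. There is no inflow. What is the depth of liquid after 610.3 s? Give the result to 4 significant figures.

1.416 m

Accumulation of liquid (constant cross-section A): A dh/dt = −0.01143 √h.
Separate and integrate: 2(√h − √h₀) = −(0.01143/A) t.
√h = √4.916 − 0.01143·610.3/(2·3.396) = 2.21721 − 1.02705 = 1.19015.
h = 1.19015² = 1.41647 m.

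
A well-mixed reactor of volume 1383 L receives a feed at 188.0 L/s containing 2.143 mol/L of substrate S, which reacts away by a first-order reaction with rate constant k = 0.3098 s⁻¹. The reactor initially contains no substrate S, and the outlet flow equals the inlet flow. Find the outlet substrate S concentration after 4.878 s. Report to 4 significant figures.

Accumulation = in − out − consumed: V dC/dt = Q C_in − Q C − k V C.
dC/dt = (Q/V) C_in − (Q/V + k) C; effective rate a = Q/V + k = 0.135936 + 0.3098 = 0.445736 s⁻¹.
C_ss = Q C_in/(Q + kV) = 0.653551 mol/L; C(t) = C_ss + (C₀ − C_ss) e^(−a t).
C(4.878) = 0.653551 + (-0.653551)·e^(−0.445736·4.878) = 0.653551 + (-0.653551)·0.113687 = 0.579251 mol/L.

0.5793 mol/L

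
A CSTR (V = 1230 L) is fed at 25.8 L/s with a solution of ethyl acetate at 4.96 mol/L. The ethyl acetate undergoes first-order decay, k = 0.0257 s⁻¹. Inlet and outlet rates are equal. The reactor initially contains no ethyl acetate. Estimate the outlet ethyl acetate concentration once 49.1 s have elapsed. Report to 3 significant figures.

Species balance: V dC/dt = Q C_in − Q C − k V C.
dC/dt = (Q/V) C_in − (Q/V + k) C; effective rate a = Q/V + k = 0.020976 + 0.0257 = 0.046676 s⁻¹.
C_ss = Q C_in/(Q + kV) = 2.2290 mol/L; C(t) = C_ss + (C₀ − C_ss) e^(−a t).
C(49.1) = 2.2290 + (-2.2290)·e^(−0.046676·49.1) = 2.2290 + (-2.2290)·0.10109 = 2.0037 mol/L.

2.00 mol/L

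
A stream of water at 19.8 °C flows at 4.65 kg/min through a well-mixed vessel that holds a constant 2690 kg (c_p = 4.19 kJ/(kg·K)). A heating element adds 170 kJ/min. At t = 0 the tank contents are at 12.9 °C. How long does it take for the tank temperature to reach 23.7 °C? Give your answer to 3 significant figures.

First-law balance (no shaft work): M c_p dT/dt = ṁ c_p (T_in − T) + 170.
τ = M/ṁ = 578.49 min; T_ss = T_in + Q̇/(ṁ c_p) = 28.525 °C.
T(t) = T_ss + (T₀ − T_ss) e^(−t/τ). Set T = 23.7:
e^(−t/τ) = (23.7 − 28.525)/(12.9 − 28.525) = 0.30881
t = −578.49 · ln(0.30881) = 679.74 min.

680 min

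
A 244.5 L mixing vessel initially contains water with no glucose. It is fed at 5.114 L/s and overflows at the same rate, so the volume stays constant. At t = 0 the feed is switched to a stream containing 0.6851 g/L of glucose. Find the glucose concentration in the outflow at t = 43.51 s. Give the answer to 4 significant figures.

Accumulation = in − out for the solute gives V dC/dt = Q(C_in − C).
Rewrite as dC/dt + C/τ = C_in/τ, τ = V/Q = 47.8099 s.
Integrating: C(t) = C_in + (C₀ − C_in) e^(−t/τ).
C(43.51) = 0.6851 + (0 − 0.6851)·e^(−43.51/47.8099) = 0.6851 + (-0.685100)·0.402499 = 0.409348 g/L.

0.4093 g/L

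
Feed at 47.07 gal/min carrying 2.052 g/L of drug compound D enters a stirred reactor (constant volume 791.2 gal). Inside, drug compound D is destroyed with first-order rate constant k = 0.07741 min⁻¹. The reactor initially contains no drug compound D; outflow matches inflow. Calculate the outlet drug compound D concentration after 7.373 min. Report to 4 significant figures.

0.5667 g/L

V dC/dt = Q(C_in − C) − k V C.
dC/dt = (Q/V) C_in − (Q/V + k) C; effective rate a = Q/V + k = 0.0594919 + 0.07741 = 0.136902 min⁻¹.
C_ss = Q C_in/(Q + kV) = 0.891714 g/L; C(t) = C_ss + (C₀ − C_ss) e^(−a t).
C(7.373) = 0.891714 + (-0.891714)·e^(−0.136902·7.373) = 0.891714 + (-0.891714)·0.364446 = 0.566733 g/L.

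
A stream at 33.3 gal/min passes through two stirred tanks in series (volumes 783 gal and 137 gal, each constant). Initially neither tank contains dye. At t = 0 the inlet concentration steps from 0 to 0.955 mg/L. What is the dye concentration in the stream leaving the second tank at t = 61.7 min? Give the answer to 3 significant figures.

0.871 mg/L

Time constants: τᵢ = Vᵢ/Q for each well-mixed tank.
τ₁ = 783/33.3 = 23.514 min; τ₂ = 137/33.3 = 4.1141 min.
Solving the cascade with C₁(0)=C₂(0)=0 gives C₂(t) = C_in[1 − (τ₁ e^(−t/τ₁) − τ₂ e^(−t/τ₂))/(τ₁ − τ₂)].
At t = 61.7: e^(−t/τ₁) = 0.072511, e^(−t/τ₂) = 3.0677e-07.
C₂ = 0.955·[1 − (23.514·0.072511 − 4.1141·3.0677e-07)/(19.399)] = 0.955·0.91211 = 0.87107 mg/L.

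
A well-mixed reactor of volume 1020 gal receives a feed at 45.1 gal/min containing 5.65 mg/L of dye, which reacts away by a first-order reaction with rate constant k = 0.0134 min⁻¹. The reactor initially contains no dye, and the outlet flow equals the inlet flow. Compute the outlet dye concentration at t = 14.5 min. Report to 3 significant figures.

2.46 mg/L

V dC/dt = Q(C_in − C) − k V C.
This is linear with rate a = Q/V + k = 0.057616 min⁻¹.
C_ss = Q C_in/(Q + kV) = 4.3359 mg/L; C(t) = C_ss + (C₀ − C_ss) e^(−a t).
C(14.5) = 4.3359 + (-4.3359)·e^(−0.057616·14.5) = 4.3359 + (-4.3359)·0.43369 = 2.4555 mg/L.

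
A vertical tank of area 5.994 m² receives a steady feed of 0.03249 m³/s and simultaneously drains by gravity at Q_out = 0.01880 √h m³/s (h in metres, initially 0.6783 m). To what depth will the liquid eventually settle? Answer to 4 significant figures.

Level balance: A dh/dt = 0.03249 − 0.01880 √h. Setting dh/dt = 0:
Q_in = 0.01880 √h_ss ⇒ √h_ss = 0.03249/0.01880 = 1.72819.
h_ss = 1.72819² = 2.98665 m. (Since h₀ = 0.6783 m < h_ss, the level will rise toward this value.)

2.987 m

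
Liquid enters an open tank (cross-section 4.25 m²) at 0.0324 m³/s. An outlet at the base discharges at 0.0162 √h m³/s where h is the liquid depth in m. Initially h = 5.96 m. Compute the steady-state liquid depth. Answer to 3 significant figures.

Level balance: A dh/dt = 0.0324 − 0.0162 √h. Setting dh/dt = 0:
Q_in = 0.0162 √h_ss ⇒ √h_ss = 0.0324/0.0162 = 2.0000.
h_ss = 2.0000² = 4.0000 m. (Since h₀ = 5.96 m > h_ss, the level will fall toward this value.)

4.00 m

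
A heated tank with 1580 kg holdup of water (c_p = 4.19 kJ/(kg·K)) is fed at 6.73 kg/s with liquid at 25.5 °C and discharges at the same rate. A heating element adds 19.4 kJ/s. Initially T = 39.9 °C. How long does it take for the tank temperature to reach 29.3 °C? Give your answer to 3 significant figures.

348 s

M c_p dT/dt = ṁ c_p (T_in − T) + Q̇.
τ = M/ṁ = 234.77 s; T_ss = T_in + Q̇/(ṁ c_p) = 26.188 °C.
T(t) = T_ss + (T₀ − T_ss) e^(−t/τ). Set T = 29.3:
e^(−t/τ) = (29.3 − 26.188)/(39.9 − 26.188) = 0.22696
t = −234.77 · ln(0.22696) = 348.16 s.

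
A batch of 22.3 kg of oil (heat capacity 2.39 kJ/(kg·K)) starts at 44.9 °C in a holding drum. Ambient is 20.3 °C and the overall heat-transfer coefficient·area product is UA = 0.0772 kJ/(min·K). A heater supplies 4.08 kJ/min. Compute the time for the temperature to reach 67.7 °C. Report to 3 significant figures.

1140 min

M c_p dT/dt = −UA(T − T_amb) + Q̇.
τ = M c_p/UA = 690.38 min; T_ss = T_amb + Q̇/UA = 20.3 + 4.08/0.0772 = 73.150 °C.
T(t) = T_ss + (T₀ − T_ss)e^(−t/τ); set T = 67.7:
t = −τ ln[(T − T_ss)/(T₀ − T_ss)] = −690.38 · ln(0.19291) = 1136.0 min.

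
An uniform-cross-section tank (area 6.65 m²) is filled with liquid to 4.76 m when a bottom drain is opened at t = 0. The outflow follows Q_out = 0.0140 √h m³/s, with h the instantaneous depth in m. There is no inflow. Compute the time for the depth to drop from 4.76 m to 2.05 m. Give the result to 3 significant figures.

A dh/dt = −Q_out = −0.0140 √h.
This is separable: 2 d(√h)/dt = −0.0140/A, so √h = √h₀ − (0.0140/(2A)) t.
t = 2A(√h₀ − √h)/0.0140 = 2·6.65·(√4.76 − √2.05)/0.0140
  = 13.300 × (2.1817 − 1.4318) / 0.0140 = 712.46 s.

712 s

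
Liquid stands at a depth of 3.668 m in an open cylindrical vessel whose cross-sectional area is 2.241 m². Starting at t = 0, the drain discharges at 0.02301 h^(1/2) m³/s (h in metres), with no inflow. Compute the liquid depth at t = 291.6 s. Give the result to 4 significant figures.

0.1749 m

A dh/dt = −Q_out = −0.02301 √h.
Separate and integrate: 2(√h − √h₀) = −(0.02301/A) t.
√h = √3.668 − 0.02301·291.6/(2·2.241) = 1.91520 − 1.49704 = 0.418166.
h = 0.418166² = 0.174863 m.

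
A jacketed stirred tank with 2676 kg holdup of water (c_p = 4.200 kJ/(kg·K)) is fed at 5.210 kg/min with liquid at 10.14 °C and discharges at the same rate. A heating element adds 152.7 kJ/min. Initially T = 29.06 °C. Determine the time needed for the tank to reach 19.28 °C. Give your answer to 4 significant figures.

877.9 min

M c_p dT/dt = ṁ c_p (T_in − T) + Q̇.
τ = M/ṁ = 513.628 min; T_ss = T_in + Q̇/(ṁ c_p) = 17.1183 °C.
T(t) = T_ss + (T₀ − T_ss) e^(−t/τ). Set T = 19.28:
e^(−t/τ) = (19.28 − 17.1183)/(29.06 − 17.1183) = 0.181018
t = −513.628 · ln(0.181018) = 877.870 min.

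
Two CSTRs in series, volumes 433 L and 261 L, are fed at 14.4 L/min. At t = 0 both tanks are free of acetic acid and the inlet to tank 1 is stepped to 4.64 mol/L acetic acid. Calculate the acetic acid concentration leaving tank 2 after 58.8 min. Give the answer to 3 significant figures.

3.26 mol/L

Time constants: τᵢ = Vᵢ/Q for each well-mixed tank.
τ₁ = 433/14.4 = 30.069 min; τ₂ = 261/14.4 = 18.125 min.
Solving the cascade with C₁(0)=C₂(0)=0 gives C₂(t) = C_in[1 − (τ₁ e^(−t/τ₁) − τ₂ e^(−t/τ₂))/(τ₁ − τ₂)].
At t = 58.8: e^(−t/τ₁) = 0.14150, e^(−t/τ₂) = 0.039002.
C₂ = 4.64·[1 − (30.069·0.14150 − 18.125·0.039002)/(11.944)] = 4.64·0.70297 = 3.2618 mol/L.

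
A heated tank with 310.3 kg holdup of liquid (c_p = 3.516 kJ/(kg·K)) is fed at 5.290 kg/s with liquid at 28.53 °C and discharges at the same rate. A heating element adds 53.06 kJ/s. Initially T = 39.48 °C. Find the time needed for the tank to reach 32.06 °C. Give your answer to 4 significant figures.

145.5 s

M c_p dT/dt = ṁ c_p (T_in − T) + Q̇.
τ = M/ṁ = 58.6578 s; T_ss = T_in + Q̇/(ṁ c_p) = 31.3827 °C.
T(t) = T_ss + (T₀ − T_ss) e^(−t/τ). Set T = 32.06:
e^(−t/τ) = (32.06 − 31.3827)/(39.48 − 31.3827) = 0.0836403
t = −58.6578 · ln(0.0836403) = 145.544 s.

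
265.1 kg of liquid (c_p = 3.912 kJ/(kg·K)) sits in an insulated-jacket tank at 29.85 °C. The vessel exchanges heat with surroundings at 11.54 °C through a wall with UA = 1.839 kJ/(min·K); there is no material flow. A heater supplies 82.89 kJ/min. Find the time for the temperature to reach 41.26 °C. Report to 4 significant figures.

313.4 min

M c_p dT/dt = −UA(T − T_amb) + Q̇.
τ = M c_p/UA = 563.932 min; T_ss = T_amb + Q̇/UA = 11.54 + 82.89/1.839 = 56.6134 °C.
T(t) = T_ss + (T₀ − T_ss)e^(−t/τ); set T = 41.26:
t = −τ ln[(T − T_ss)/(T₀ − T_ss)] = −563.932 · ln(0.573672) = 313.376 min.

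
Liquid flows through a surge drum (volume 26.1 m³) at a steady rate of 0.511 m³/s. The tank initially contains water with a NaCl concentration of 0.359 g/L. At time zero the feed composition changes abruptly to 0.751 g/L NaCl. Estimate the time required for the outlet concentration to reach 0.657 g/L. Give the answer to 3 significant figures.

72.9 s

Species balance: V dC/dt = Q(C_in − C) ⇒ τ = V/Q = 51.076 s.
C(t) = C_in + (C₀ − C_in) e^(−t/τ). Set C = 0.657 and solve for t:
e^(−t/τ) = (C − C_in)/(C₀ − C_in) = (0.657 − 0.751)/(0.359 − 0.751) = 0.23980
t = −τ ln(…) = 51.076 × 1.4280 = 72.935 s.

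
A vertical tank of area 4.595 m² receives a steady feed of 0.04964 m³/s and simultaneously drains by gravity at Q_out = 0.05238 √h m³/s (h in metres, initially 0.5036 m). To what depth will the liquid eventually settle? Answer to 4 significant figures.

A dh/dt = Q_in − 0.05238 √h. Steady state requires inflow = outflow:
Q_in = 0.05238 √h_ss ⇒ √h_ss = 0.04964/0.05238 = 0.947690.
h_ss = 0.947690² = 0.898116 m. (Since h₀ = 0.5036 m < h_ss, the level will rise toward this value.)

0.8981 m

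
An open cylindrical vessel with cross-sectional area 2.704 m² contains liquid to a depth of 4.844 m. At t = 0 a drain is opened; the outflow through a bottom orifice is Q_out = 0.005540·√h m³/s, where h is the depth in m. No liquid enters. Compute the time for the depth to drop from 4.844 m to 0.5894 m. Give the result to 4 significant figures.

1399 s

With no inflow, A dh/dt = −0.005540 √h.
This is separable: 2 d(√h)/dt = −0.005540/A, so √h = √h₀ − (0.005540/(2A)) t.
t = 2A(√h₀ − √h)/0.005540 = 2·2.704·(√4.844 − √0.5894)/0.005540
  = 5.40800 × (2.20091 − 0.767724) / 0.005540 = 1399.04 s.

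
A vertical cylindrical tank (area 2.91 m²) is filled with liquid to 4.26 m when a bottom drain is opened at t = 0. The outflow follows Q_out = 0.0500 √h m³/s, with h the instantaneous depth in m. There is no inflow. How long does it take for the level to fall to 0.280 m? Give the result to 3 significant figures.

179 s

A dh/dt = −Q_out = −0.0500 √h.
Separate and integrate: 2(√h − √h₀) = −(0.0500/A) t.
t = 2A(√h₀ − √h)/0.0500 = 2·2.91·(√4.26 − √0.280)/0.0500
  = 5.8200 × (2.0640 − 0.52915) / 0.0500 = 178.65 s.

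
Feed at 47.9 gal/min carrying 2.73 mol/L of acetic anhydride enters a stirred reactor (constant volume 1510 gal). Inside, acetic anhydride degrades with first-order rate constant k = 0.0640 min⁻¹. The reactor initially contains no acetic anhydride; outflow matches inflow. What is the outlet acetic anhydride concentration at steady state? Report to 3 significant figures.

V dC/dt = Q(C_in − C) − k V C.
Steady state (dC/dt = 0): C_ss = Q C_in/(Q + kV) = C_in/(1 + kV/Q).
C_ss = 47.9·2.73/(47.9 + 0.0640·1510) = 130.77/144.54 = 0.90471 mol/L.

0.905 mol/L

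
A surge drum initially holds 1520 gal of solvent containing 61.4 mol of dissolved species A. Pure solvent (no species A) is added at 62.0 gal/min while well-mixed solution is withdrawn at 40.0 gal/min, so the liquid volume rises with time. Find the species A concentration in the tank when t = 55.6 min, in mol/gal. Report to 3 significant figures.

Let m(t) be the amount of species A. Volume: V(t) = V₀ + (Q_in − Q_out) t = 1520 + 22.000 t; V(55.6) = 2743.2 gal.
Solute balance: dm/dt = 0 − Q_out C = −Q_out m/V(t).
Separate: dm/m = −Q_out dt/V(t) ⇒ ln(m/m₀) = −(Q_out/(Q_in−Q_out)) ln(V/V₀).
m = m₀ (V₀/V)^(Q_out/(Q_in−Q_out)) = 61.4 × (1520/2743.2)^(1.8182) = 20.988 mol.
C = m/V = 20.988/2743.2 = 0.0076507 mol/gal.

0.00765 mol/gal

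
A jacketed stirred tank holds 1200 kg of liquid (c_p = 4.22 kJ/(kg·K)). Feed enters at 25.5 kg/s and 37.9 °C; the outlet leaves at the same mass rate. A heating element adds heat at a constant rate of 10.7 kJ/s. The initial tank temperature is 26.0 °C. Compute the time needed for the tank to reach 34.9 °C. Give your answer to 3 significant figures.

M c_p dT/dt = ṁ c_p (T_in − T) + Q̇.
τ = M/ṁ = 47.059 s; T_ss = T_in + Q̇/(ṁ c_p) = 37.999 °C.
T(t) = T_ss + (T₀ − T_ss) e^(−t/τ). Set T = 34.9:
e^(−t/τ) = (34.9 − 37.999)/(26.0 − 37.999) = 0.25830
t = −47.059 · ln(0.25830) = 63.701 s.

63.7 s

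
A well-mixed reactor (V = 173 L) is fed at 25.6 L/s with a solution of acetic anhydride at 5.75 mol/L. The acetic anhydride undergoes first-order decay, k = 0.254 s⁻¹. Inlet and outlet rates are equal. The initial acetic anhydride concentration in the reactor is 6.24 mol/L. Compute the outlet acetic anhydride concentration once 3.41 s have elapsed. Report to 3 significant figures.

3.16 mol/L

Accumulation = in − out − consumed: V dC/dt = Q C_in − Q C − k V C.
dC/dt = (Q/V) C_in − (Q/V + k) C; effective rate a = Q/V + k = 0.14798 + 0.254 = 0.40198 s⁻¹.
C_ss = Q C_in/(Q + kV) = 2.1167 mol/L; C(t) = C_ss + (C₀ − C_ss) e^(−a t).
C(3.41) = 2.1167 + (4.1233)·e^(−0.40198·3.41) = 2.1167 + (4.1233)·0.25392 = 3.1637 mol/L.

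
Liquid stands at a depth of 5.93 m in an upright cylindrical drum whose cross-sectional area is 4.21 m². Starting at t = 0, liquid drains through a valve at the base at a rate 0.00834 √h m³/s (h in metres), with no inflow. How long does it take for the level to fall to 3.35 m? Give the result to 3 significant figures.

With no inflow, A dh/dt = −0.00834 √h.
This is separable: 2 d(√h)/dt = −0.00834/A, so √h = √h₀ − (0.00834/(2A)) t.
t = 2A(√h₀ − √h)/0.00834 = 2·4.21·(√5.93 − √3.35)/0.00834
  = 8.4200 × (2.4352 − 1.8303) / 0.00834 = 610.66 s.

611 s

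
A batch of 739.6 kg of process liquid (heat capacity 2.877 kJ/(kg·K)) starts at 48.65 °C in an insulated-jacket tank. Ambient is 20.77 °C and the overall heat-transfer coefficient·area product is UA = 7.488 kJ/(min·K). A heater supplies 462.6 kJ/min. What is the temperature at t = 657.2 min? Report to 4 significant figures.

79.19 °C

M c_p dT/dt = −UA(T − T_amb) + Q̇.
dT/dt = (T_ss − T)/τ with T_ss = T_amb + Q̇/UA = 20.77 + 462.6/7.488 = 82.5488 °C, τ = M c_p/UA = 739.6·2.877/7.488 = 284.165 min.
Integrating: T(t) = T_ss + (T₀ − T_ss) e^(−t/τ).
T(657.2) = 82.5488 + (-33.8988)·0.0989897 = 79.1932 °C.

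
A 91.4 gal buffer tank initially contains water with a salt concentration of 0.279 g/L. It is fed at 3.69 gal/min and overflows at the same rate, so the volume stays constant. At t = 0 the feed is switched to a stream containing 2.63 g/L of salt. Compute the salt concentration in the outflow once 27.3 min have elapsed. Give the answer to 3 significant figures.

Mass balance on the solute (V constant): V dC/dt = Q(C_in − C).
So dC/dt = (C_in − C)/τ with τ = V/Q = 91.4/3.69 = 24.770 min.
C approaches C_in exponentially: C(t) = C_in + (C₀ − C_in) e^(−t/τ).
C(27.3) = 2.63 + (0.279 − 2.63)·e^(−27.3/24.770) = 2.63 + (-2.3510)·0.33215 = 1.8491 g/L.

1.85 g/L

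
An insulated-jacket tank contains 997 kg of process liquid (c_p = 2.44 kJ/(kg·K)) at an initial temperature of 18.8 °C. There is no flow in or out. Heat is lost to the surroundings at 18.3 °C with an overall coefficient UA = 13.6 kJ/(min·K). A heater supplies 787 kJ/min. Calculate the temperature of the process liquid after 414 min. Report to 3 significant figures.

Energy balance: M c_p dT/dt = −UA(T − T_amb) + Q̇.
dT/dt = (T_ss − T)/τ with T_ss = T_amb + Q̇/UA = 18.3 + 787/13.6 = 76.168 °C, τ = M c_p/UA = 997·2.44/13.6 = 178.87 min.
This is linear first-order; T(t) = T_ss + (T₀ − T_ss) e^(−t/τ).
T(414) = 76.168 + (-57.368)·0.098817 = 70.499 °C.

70.5 °C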